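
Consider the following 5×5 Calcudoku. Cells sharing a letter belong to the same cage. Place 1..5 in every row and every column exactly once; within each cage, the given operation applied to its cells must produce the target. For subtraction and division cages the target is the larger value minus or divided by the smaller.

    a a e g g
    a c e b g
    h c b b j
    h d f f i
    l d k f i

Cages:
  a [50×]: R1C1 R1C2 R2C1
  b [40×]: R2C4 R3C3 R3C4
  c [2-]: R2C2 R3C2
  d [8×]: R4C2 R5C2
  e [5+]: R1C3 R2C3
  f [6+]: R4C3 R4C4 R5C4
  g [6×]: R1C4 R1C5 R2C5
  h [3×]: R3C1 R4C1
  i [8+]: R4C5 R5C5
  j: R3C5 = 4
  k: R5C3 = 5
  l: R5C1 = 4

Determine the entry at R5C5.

3

Cage a has product 50; hence R1C1 = 2.
The 3 cells of cage a must have product 50, so R1C2 = 5.
Cage a has product 50, so R2C1 = 5.
Cage j is given; hence R3C5 = 4.
L is a freebie, leaving R5C1 = 4.
Row 5 now contains 4, so R5C2 = 2.
Cage k is a single given cell, leaving R5C3 = 5.
5 is placed in row 5, leaving R5C5 = 3.
Cage g needs product 6, which forces R1C4 = 3.
Column 5 now contains 3; hence R1C5 = 1.
The 3 cells of cage b must have product 40, which forces R2C4 = 4.
Cage g has product 6, leaving R2C5 = 2.
5 is placed in column 3, which forces R3C3 = 2.
Cage b needs product 40; hence R3C4 = 5.
Column 2 already has 2, leaving R4C2 = 4.
Column 4 now contains 4, leaving R4C4 = 2.
Column 5 now contains 3, leaving R4C5 = 5.
Row 5 already has 3, so R5C4 = 1.
Row 1 now contains 1; hence R1C3 = 4.
Row 2 now contains 2, leaving R2C3 = 1.
Cage f has sum 6, leaving R4C3 = 3.
1 is placed in row 2, which forces R2C2 = 3.
Cage h needs two cells with product 3, which forces R3C1 = 3.
Cage c needs two cells with difference 2; hence R3C2 = 1.
Row 4 now contains 3, which forces R4C1 = 1.
Filled in: 2 5 4 3 1 / 5 3 1 4 2 / 3 1 2 5 4 / 1 4 3 2 5 / 4 2 5 1 3.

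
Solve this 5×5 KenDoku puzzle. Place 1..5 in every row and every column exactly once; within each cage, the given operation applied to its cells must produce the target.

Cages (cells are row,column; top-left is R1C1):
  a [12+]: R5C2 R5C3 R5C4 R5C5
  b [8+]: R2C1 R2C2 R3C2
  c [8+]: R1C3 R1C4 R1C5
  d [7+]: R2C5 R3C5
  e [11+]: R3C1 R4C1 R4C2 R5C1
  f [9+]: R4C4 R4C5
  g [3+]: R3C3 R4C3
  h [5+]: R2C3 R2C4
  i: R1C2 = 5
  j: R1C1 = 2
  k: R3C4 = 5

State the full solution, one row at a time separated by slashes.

J is a freebie; hence R1C1 = 2.
Cage i is a single given cell, leaving R1C2 = 5.
Cage k is a single given cell, so R3C4 = 5.
5 is placed in column 4; hence R4C4 = 4.
Row 4 now contains 4, which forces R4C5 = 5.
Cage a has sum 12, which forces R5C3 = 5.
Cage e has sum 11, which forces R4C1 = 1.
Cage e has sum 11, leaving R4C2 = 3.
Row 4 already has 1; hence R4C3 = 2.
Column 3 now contains 2, so R3C3 = 1.
Cage b needs sum 8; hence R2C2 = 1.
1 is placed in row 2, which forces R2C4 = 2.
Column 4 already has 2; hence R5C4 = 1.
Cage c has sum 8, which forces R1C3 = 4.
Column 4 now contains 1, leaving R1C4 = 3.
The 3 cells of cage c must have sum 8, which forces R1C5 = 1.
The two cells of cage h must have sum 5, which forces R2C3 = 3.
3 is placed in row 2, which forces R2C5 = 4.
Column 5 now contains 4, so R3C5 = 3.
Column 5 now contains 4, which forces R5C5 = 2.
3 is placed in row 2; hence R2C1 = 5.
3 is placed in row 3; hence R3C1 = 4.
The 3 cells of cage b must have sum 8, leaving R3C2 = 2.
Cage e has sum 11, leaving R5C1 = 3.
Row 5 now contains 2; hence R5C2 = 4.

2 5 4 3 1 / 5 1 3 2 4 / 4 2 1 5 3 / 1 3 2 4 5 / 3 4 5 1 2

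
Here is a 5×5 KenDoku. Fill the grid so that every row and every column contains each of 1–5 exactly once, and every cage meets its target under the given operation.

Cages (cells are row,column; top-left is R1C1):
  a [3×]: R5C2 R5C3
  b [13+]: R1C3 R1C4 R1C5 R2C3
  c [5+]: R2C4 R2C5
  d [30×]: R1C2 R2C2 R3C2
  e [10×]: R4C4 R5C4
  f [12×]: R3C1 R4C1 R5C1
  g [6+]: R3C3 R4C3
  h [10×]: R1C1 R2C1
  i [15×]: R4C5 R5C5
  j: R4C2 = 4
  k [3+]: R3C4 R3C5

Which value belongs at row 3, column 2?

5

Cage j is a single given cell; hence R4C2 = 4.
The only place for 2 in row 5 is R5C4.
Column 4 already has 2, leaving R3C4 = 1.
The two cells of cage k must have sum 3, which forces R3C5 = 2.
Column 4 already has 2; hence R4C4 = 5.
Row 4 already has 5, which forces R4C5 = 3.
3 is placed in column 5; hence R5C5 = 5.
Cage c's pair has sum 5, leaving R2C4 = 4.
Cage c needs two cells with sum 5, so R2C5 = 1.
Row 4 now contains 3, leaving R4C1 = 1.
Row 4 now contains 1, which forces R4C3 = 2.
The 4 cells of cage b must have sum 13, so R1C3 = 1.
Column 4 now contains 4; hence R1C4 = 3.
1 is placed in column 5; hence R1C5 = 4.
Cage b needs sum 13; hence R2C3 = 5.
Cage g needs two cells with sum 6, which forces R3C3 = 4.
Column 3 now contains 1; hence R5C3 = 3.
Cage h needs two cells with product 10, so R1C1 = 5.
Row 1 now contains 5, leaving R1C2 = 2.
5 is placed in row 2, leaving R2C1 = 2.
2 is placed in column 2; hence R2C2 = 3.
Row 3 already has 4, which forces R3C1 = 3.
Column 2 already has 3; hence R3C2 = 5.
Row 5 now contains 3, leaving R5C1 = 4.
Row 5 now contains 3, leaving R5C2 = 1.
The full grid is 5 2 1 3 4 / 2 3 5 4 1 / 3 5 4 1 2 / 1 4 2 5 3 / 4 1 3 2 5.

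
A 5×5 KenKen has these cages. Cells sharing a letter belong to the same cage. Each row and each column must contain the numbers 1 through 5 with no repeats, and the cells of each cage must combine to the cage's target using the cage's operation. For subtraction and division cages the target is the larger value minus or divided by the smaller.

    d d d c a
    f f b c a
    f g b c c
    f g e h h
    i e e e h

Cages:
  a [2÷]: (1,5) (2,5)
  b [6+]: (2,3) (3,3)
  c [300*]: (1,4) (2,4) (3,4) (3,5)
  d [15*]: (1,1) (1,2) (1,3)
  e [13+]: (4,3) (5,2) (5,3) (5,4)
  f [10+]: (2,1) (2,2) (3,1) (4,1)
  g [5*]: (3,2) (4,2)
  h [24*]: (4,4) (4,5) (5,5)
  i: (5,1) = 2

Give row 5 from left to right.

Cage c has product 300, leaving (3,5) = 5.
Cage i is given; hence (5,1) = 2.
5 is placed in row 3, so (3,2) = 1.
The two cells of cage g must have product 5, which forces (4,2) = 5.
5 is placed in column 2, which forces (1,2) = 3.
Column 2 now contains 1, leaving (2,2) = 2.
Row 2 already has 2; hence (2,3) = 4.
4 is placed in row 2; hence (2,5) = 1.
Column 3 already has 4, leaving (3,3) = 2.
Column 2 already has 3, which forces (5,2) = 4.
Row 5 already has 4, leaving (5,5) = 3.
Cage a's pair has quotient 2, leaving (1,5) = 2.
Row 2 now contains 1, leaving (2,1) = 3.
Row 2 already has 3; hence (2,4) = 5.
Cage f has sum 10, leaving (3,1) = 4.
Row 3 already has 4, which forces (3,4) = 3.
The 4 cells of cage f must have sum 10, so (4,1) = 1.
The 4 cells of cage e must have sum 13, which forces (4,3) = 3.
2 is placed in column 5; hence (4,5) = 4.
Column 4 already has 5, which forces (5,4) = 1.
Column 1 already has 1; hence (1,1) = 5.
Cage d has product 15, so (1,3) = 1.
Column 4 already has 5, which forces (1,4) = 4.
Row 4 now contains 4; hence (4,4) = 2.
1 is placed in row 5; hence (5,3) = 5.
Filled in: 5 3 1 4 2 / 3 2 4 5 1 / 4 1 2 3 5 / 1 5 3 2 4 / 2 4 5 1 3.

2 4 5 1 3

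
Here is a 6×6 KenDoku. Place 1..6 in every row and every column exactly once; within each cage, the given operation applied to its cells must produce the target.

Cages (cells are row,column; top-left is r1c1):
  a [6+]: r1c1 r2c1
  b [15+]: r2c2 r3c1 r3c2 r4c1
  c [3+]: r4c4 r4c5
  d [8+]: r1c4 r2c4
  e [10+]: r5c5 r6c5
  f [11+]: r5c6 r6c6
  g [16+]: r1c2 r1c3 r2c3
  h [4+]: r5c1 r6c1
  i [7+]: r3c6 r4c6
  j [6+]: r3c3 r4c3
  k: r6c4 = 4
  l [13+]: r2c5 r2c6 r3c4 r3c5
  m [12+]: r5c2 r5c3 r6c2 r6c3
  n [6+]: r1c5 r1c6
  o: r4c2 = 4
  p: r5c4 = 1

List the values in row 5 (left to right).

Cage o is given, so r4c2 = 4.
P is a freebie; hence r5c4 = 1.
K is a freebie, which forces r6c4 = 4.
Row 6 now contains 4, so r6c5 = 6.
6 is placed in row 6, which forces r6c6 = 5.
Column 4 now contains 1, leaving r4c4 = 2.
The two cells of cage c must have sum 3; hence r4c5 = 1.
Row 5 now contains 1, which forces r5c1 = 3.
Column 5 now contains 6; hence r5c5 = 4.
Column 6 now contains 5, so r5c6 = 6.
Cage h needs two cells with sum 4, so r6c1 = 1.
Cage j needs two cells with sum 6, which forces r3c3 = 1.
Cage i's pair has sum 7, which forces r3c6 = 4.
Row 4 already has 1, so r4c3 = 5.
Column 6 already has 6; hence r4c6 = 3.
Column 3 now contains 5; hence r5c3 = 2.
Column 3 already has 2, leaving r6c3 = 3.
The 3 cells of cage g must have sum 16; hence r1c2 = 6.
Cage g has sum 16; hence r1c3 = 4.
Cage n's pair has sum 6; hence r1c5 = 5.
4 is placed in column 6, which forces r1c6 = 1.
Column 3 now contains 5, leaving r2c3 = 6.
Column 5 now contains 5, so r2c5 = 3.
1 is placed in column 6, leaving r2c6 = 2.
Column 5 now contains 5, so r3c5 = 2.
Row 4 already has 5, which forces r4c1 = 6.
Row 5 already has 2, leaving r5c2 = 5.
Row 6 now contains 3, leaving r6c2 = 2.
Row 1 already has 4, leaving r1c1 = 2.
Row 1 already has 5, which forces r1c4 = 3.
Row 2 now contains 2; hence r2c1 = 4.
Row 2 now contains 2, so r2c2 = 1.
Row 2 already has 3; hence r2c4 = 5.
Row 3 now contains 2, which forces r3c1 = 5.
5 is placed in column 2; hence r3c2 = 3.
Cage l needs sum 13; hence r3c4 = 6.
The full grid is 2 6 4 3 5 1 / 4 1 6 5 3 2 / 5 3 1 6 2 4 / 6 4 5 2 1 3 / 3 5 2 1 4 6 / 1 2 3 4 6 5.

3 5 2 1 4 6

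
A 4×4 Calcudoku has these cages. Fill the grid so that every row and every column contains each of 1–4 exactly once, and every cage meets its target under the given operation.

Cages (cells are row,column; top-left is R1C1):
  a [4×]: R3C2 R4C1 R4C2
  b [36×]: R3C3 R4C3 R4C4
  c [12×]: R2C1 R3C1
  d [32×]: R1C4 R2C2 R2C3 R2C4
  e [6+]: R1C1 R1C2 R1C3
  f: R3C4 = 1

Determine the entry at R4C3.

Cage d has product 32, which forces R1C4 = 4.
The 3 cells of cage b must have product 36, so R3C3 = 3.
Cage f is given, so R3C4 = 1.
Cage b needs product 36; hence R4C3 = 4.
Cage b has product 36, leaving R4C4 = 3.
Cage c needs two cells with product 12; hence R2C1 = 3.
Cage d has product 32, leaving R2C2 = 4.
The 4 cells of cage d must have product 32; hence R2C3 = 1.
1 is placed in column 4, leaving R2C4 = 2.
3 is placed in row 3, so R3C1 = 4.
Row 3 already has 1, which forces R3C2 = 2.
The 3 cells of cage a must have product 4, so R4C1 = 2.
4 is placed in row 4; hence R4C2 = 1.
Column 1 now contains 2, so R1C1 = 1.
Column 2 already has 1, which forces R1C2 = 3.
Column 3 already has 1, so R1C3 = 2.
Completed grid: 1 3 2 4 / 3 4 1 2 / 4 2 3 1 / 2 1 4 3.

4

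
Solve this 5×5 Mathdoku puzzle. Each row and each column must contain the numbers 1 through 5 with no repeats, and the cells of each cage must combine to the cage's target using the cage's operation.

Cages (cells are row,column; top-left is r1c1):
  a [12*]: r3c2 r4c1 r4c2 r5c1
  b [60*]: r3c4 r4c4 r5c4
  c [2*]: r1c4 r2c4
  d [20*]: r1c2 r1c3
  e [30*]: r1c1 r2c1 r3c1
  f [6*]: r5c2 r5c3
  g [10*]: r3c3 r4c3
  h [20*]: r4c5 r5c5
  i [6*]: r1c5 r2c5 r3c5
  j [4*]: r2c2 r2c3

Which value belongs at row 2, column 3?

1

Row 2 needs a 5, and only r2c1 is open for it.
The only place for 3 in row 2 is r2c5.
Row 1 needs a 3, and only r1c1 is open for it.
Column 1 already has 3, leaving r3c1 = 2.
Row 3 already has 2, which forces r3c3 = 5.
Row 3 already has 2; hence r3c5 = 1.
Column 3 already has 5; hence r4c3 = 2.
Column 3 now contains 2; hence r5c3 = 3.
Cage d needs two cells with product 20, leaving r1c2 = 5.
Column 3 already has 5, so r1c3 = 4.
1 is placed in column 5, leaving r1c5 = 2.
Column 3 now contains 4, which forces r2c3 = 1.
Row 2 already has 1; hence r2c4 = 2.
Row 3 now contains 1, so r3c2 = 3.
Row 3 already has 3; hence r3c4 = 4.
The 4 cells of cage a must have product 12, which forces r4c1 = 4.
The 4 cells of cage a must have product 12, leaving r4c2 = 1.
Row 4 already has 4, leaving r4c5 = 5.
Cage a has product 12, leaving r5c1 = 1.
Row 5 already has 3; hence r5c2 = 2.
Column 4 now contains 4, which forces r5c4 = 5.
Column 5 already has 5, which forces r5c5 = 4.
Row 1 already has 2; hence r1c4 = 1.
Row 2 already has 1, so r2c2 = 4.
Row 4 now contains 5, which forces r4c4 = 3.
Filled in: 3 5 4 1 2 / 5 4 1 2 3 / 2 3 5 4 1 / 4 1 2 3 5 / 1 2 3 5 4.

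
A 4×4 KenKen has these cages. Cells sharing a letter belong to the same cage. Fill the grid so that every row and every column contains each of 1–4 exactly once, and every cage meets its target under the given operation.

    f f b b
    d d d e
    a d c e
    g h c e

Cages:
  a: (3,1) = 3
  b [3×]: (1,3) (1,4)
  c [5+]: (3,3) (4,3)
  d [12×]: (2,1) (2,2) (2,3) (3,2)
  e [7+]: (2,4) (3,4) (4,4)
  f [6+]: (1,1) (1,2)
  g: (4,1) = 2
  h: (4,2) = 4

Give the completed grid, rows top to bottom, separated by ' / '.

4 2 1 3 / 1 3 4 2 / 3 1 2 4 / 2 4 3 1

Cage a is a single given cell, leaving (3,1) = 3.
G is a freebie, leaving (4,1) = 2.
Cage h is a single given cell; hence (4,2) = 4.
Row 4 now contains 4, leaving (4,4) = 1.
Column 1 already has 2; hence (1,1) = 4.
4 is placed in column 2; hence (1,2) = 2.
Cage b's pair has product 3, so (1,3) = 1.
Column 4 already has 1, leaving (1,4) = 3.
Column 1 now contains 4, so (2,1) = 1.
Cage d has product 12, which forces (2,2) = 3.
2 is placed in column 2, so (3,2) = 1.
Cage c needs two cells with sum 5, so (3,3) = 2.
2 is placed in row 3, leaving (3,4) = 4.
Row 4 now contains 1, so (4,3) = 3.
Column 3 now contains 2; hence (2,3) = 4.
Column 4 already has 4; hence (2,4) = 2.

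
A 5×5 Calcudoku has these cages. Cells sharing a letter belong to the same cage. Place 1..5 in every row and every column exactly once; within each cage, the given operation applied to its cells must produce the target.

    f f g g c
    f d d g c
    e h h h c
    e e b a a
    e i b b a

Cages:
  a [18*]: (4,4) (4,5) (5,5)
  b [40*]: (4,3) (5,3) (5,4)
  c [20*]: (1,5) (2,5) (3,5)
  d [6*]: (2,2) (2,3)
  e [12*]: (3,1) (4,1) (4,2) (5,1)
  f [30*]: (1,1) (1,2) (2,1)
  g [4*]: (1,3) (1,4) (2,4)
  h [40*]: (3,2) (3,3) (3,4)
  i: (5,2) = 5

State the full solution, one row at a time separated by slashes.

Cage a has product 18, which forces (4,4) = 3.
The 3 cells of cage a must have product 18, which forces (4,5) = 2.
I is a freebie; hence (5,2) = 5.
Cage a needs product 18, so (5,5) = 3.
The 4 cells of cage e must have product 12, leaving (3,1) = 3.
The 4 cells of cage e must have product 12, which forces (4,1) = 4.
2 is placed in row 4; hence (4,2) = 1.
The 3 cells of cage b must have product 40, leaving (4,3) = 5.
The 4 cells of cage e must have product 12; hence (5,1) = 1.
Cage f needs product 30, leaving (1,2) = 3.
3 is placed in column 2, leaving (2,2) = 2.
2 is placed in row 2, so (2,3) = 3.
2 is placed in row 2, so (2,4) = 1.
Column 2 already has 2, which forces (3,2) = 4.
4 is placed in row 3, leaving (3,3) = 2.
Cage h has product 40; hence (3,4) = 5.
Row 3 now contains 5; hence (3,5) = 1.
Column 3 now contains 2, which forces (5,3) = 4.
Row 5 already has 4, leaving (5,4) = 2.
The 3 cells of cage f must have product 30; hence (1,1) = 2.
Column 3 now contains 2; hence (1,3) = 1.
1 is placed in column 4, which forces (1,4) = 4.
4 is placed in row 1, leaving (1,5) = 5.
2 is placed in row 2, so (2,1) = 5.
5 is placed in column 5, so (2,5) = 4.

2 3 1 4 5 / 5 2 3 1 4 / 3 4 2 5 1 / 4 1 5 3 2 / 1 5 4 2 3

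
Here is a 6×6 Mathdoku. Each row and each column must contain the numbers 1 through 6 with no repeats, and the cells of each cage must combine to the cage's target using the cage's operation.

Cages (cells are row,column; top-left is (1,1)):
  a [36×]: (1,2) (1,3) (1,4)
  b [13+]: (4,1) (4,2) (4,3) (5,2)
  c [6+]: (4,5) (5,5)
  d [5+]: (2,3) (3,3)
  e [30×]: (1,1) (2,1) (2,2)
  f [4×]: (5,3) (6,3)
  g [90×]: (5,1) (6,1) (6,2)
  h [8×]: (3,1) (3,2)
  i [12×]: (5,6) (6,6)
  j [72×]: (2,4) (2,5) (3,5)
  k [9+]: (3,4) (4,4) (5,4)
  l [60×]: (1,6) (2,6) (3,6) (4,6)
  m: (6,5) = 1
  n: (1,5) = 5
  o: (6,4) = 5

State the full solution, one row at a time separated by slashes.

1 2 6 3 5 4 / 6 5 2 4 3 1 / 2 4 3 1 6 5 / 4 1 5 6 2 3 / 5 3 1 2 4 6 / 3 6 4 5 1 2

Cage n is a single given cell, leaving (1,5) = 5.
Cage o is a single given cell, so (6,4) = 5.
M is a freebie, leaving (6,5) = 1.
The 3 cells of cage g must have product 90, which forces (5,1) = 5.
Cage f needs two cells with product 4, which forces (5,3) = 1.
Row 6 already has 1; hence (6,3) = 4.
Cage e has product 30; hence (2,2) = 5.
The only place for 4 in row 1 is (1,6).
The only place for 1 in row 1 is (1,1).
Cage e needs product 30, which forces (2,1) = 6.
Column 1 already has 6; hence (6,1) = 3.
Row 6 already has 3, which forces (6,2) = 6.
6 is placed in row 6, leaving (6,6) = 2.
Cage j needs product 72, which forces (3,5) = 6.
Column 6 now contains 2, so (5,6) = 6.
Row 2 needs a 1, and only (2,6) is open for it.
Row 2 needs a 2, and only (2,3) is open for it.
Column 3 now contains 2, leaving (3,3) = 3.
Row 3 now contains 3, which forces (3,6) = 5.
5 is placed in column 6; hence (4,6) = 3.
3 is placed in column 3, which forces (1,3) = 6.
Column 3 already has 6, so (4,3) = 5.
In row 3, 1 can only go at (3,4), so (3,4) = 1.
Cage k has sum 9, which forces (4,4) = 6.
Cage k has sum 9, which forces (5,4) = 2.
Row 5 now contains 2, leaving (5,5) = 4.
Cage a has product 36, so (1,2) = 2.
Column 4 already has 2, so (1,4) = 3.
Cage j has product 72, so (2,4) = 4.
Column 5 already has 4; hence (2,5) = 3.
Column 2 already has 2; hence (3,2) = 4.
The 4 cells of cage b must have sum 13, which forces (4,1) = 4.
Cage b needs sum 13; hence (4,2) = 1.
Column 5 already has 4, which forces (4,5) = 2.
Row 5 now contains 2, leaving (5,2) = 3.
Row 3 now contains 4, which forces (3,1) = 2.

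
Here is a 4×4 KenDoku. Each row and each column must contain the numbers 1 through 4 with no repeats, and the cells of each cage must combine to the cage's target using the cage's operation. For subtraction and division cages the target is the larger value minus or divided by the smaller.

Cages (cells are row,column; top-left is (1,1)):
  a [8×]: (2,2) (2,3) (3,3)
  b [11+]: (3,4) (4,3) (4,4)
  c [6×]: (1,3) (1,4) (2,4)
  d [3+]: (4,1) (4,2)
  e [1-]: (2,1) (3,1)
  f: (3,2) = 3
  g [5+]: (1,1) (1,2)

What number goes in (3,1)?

2

Cage f is a single given cell, so (3,2) = 3.
Cage b has sum 11, leaving (3,4) = 4.
Cage b needs sum 11, leaving (4,3) = 4.
Cage b needs sum 11, which forces (4,4) = 3.
The 3 cells of cage c must have product 6; hence (1,3) = 3.
The 3 cells of cage a must have product 8, leaving (2,2) = 4.
Cage g's pair has sum 5, leaving (1,1) = 4.
Cage g needs two cells with sum 5, so (1,2) = 1.
1 is placed in row 1, leaving (1,4) = 2.
Column 4 already has 2; hence (2,4) = 1.
1 is placed in column 2, leaving (4,2) = 2.
1 is placed in row 2; hence (2,3) = 2.
Cage a has product 8; hence (3,3) = 1.
2 is placed in row 4; hence (4,1) = 1.
2 is placed in row 2, so (2,1) = 3.
1 is placed in row 3; hence (3,1) = 2.
The full grid is 4 1 3 2 / 3 4 2 1 / 2 3 1 4 / 1 2 4 3.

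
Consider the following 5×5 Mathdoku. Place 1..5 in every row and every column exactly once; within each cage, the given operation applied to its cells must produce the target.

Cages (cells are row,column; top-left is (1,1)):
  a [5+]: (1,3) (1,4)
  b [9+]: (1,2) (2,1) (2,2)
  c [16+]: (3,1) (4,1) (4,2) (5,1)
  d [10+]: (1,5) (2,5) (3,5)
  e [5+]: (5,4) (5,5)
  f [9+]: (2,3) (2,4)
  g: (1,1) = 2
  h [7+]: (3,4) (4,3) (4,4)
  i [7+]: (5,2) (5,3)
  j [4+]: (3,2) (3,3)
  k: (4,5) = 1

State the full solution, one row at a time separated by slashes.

G is a freebie, so (1,1) = 2.
Cage k is given; hence (4,5) = 1.
Cage c needs sum 16; hence (4,2) = 4.
Row 4 already has 4; hence (4,3) = 2.
Row 4 already has 2, so (4,4) = 3.
Cage h has sum 7; hence (3,4) = 2.
Row 4 now contains 3, leaving (4,1) = 5.
Column 4 now contains 2, leaving (5,4) = 1.
The two cells of cage a must have sum 5, leaving (1,3) = 1.
1 is placed in column 4, which forces (1,4) = 4.
Column 4 now contains 4, so (2,4) = 5.
Cage d needs sum 10; hence (2,5) = 2.
Column 3 now contains 1; hence (3,3) = 3.
3 is placed in row 3, so (3,5) = 5.
Cage e's pair has sum 5, leaving (5,5) = 4.
The 3 cells of cage b must have sum 9, leaving (1,2) = 5.
Column 5 now contains 5, so (1,5) = 3.
Row 2 already has 5; hence (2,3) = 4.
3 is placed in row 3, which forces (3,1) = 4.
3 is placed in row 3, which forces (3,2) = 1.
4 is placed in row 5, which forces (5,1) = 3.
Cage i's pair has sum 7, so (5,2) = 2.
4 is placed in row 5, so (5,3) = 5.
3 is placed in column 1, leaving (2,1) = 1.
Column 2 now contains 1; hence (2,2) = 3.

2 5 1 4 3 / 1 3 4 5 2 / 4 1 3 2 5 / 5 4 2 3 1 / 3 2 5 1 4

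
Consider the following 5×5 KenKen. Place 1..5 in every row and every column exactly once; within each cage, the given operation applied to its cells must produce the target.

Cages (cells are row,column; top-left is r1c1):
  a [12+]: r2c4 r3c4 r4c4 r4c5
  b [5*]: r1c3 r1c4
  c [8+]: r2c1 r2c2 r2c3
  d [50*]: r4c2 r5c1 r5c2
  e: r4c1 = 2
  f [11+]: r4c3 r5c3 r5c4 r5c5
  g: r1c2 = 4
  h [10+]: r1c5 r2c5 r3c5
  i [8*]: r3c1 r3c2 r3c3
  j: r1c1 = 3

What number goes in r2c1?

1

Cage j is given, which forces r1c1 = 3.
Cage g is given, which forces r1c2 = 4.
Cage e is given, which forces r4c1 = 2.
The 3 cells of cage d must have product 50, leaving r4c2 = 5.
The 3 cells of cage d must have product 50; hence r5c1 = 5.
Cage d needs product 50, which forces r5c2 = 2.
Cage i needs product 8; hence r3c1 = 4.
2 is placed in column 2; hence r3c2 = 1.
The 3 cells of cage i must have product 8, which forces r3c3 = 2.
Cage f needs sum 11, so r4c3 = 3.
4 is placed in column 1, so r2c1 = 1.
Column 2 now contains 1, leaving r2c2 = 3.
The 3 cells of cage c must have sum 8, so r2c3 = 4.
Row 2 now contains 4, leaving r2c4 = 2.
Row 2 now contains 2, leaving r2c5 = 5.
Column 5 already has 5, so r3c5 = 3.
Column 3 now contains 4, which forces r5c3 = 1.
1 is placed in row 5, which forces r5c5 = 4.
1 is placed in column 3, so r1c3 = 5.
Cage b needs two cells with product 5; hence r1c4 = 1.
Cage h has sum 10, so r1c5 = 2.
Row 3 already has 3, leaving r3c4 = 5.
The 4 cells of cage a must have sum 12, leaving r4c4 = 4.
Column 5 already has 4, leaving r4c5 = 1.
Row 5 now contains 4, leaving r5c4 = 3.
Completed grid: 3 4 5 1 2 / 1 3 4 2 5 / 4 1 2 5 3 / 2 5 3 4 1 / 5 2 1 3 4.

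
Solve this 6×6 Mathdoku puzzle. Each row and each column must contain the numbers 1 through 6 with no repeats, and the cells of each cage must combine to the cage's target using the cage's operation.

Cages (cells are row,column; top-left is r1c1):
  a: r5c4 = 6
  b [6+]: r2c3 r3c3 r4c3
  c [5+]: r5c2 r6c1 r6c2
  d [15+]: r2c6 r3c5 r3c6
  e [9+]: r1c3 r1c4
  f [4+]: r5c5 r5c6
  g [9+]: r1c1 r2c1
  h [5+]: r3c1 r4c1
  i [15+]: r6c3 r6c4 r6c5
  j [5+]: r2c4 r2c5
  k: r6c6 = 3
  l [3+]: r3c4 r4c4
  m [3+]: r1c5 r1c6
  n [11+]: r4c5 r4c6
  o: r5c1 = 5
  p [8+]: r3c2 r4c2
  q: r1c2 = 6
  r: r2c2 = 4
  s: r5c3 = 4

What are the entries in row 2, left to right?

6 4 1 3 2 5

Q is a freebie; hence r1c2 = 6.
Cage r is given, so r2c2 = 4.
Cage o is given, which forces r5c1 = 5.
Cage s is a single given cell; hence r5c3 = 4.
Cage a is given, leaving r5c4 = 6.
K is a freebie; hence r6c6 = 3.
Cage g needs two cells with sum 9, so r1c1 = 3.
Cage e's pair has sum 9; hence r1c3 = 5.
Cage e needs two cells with sum 9, which forces r1c4 = 4.
The two cells of cage g must have sum 9, leaving r2c1 = 6.
Row 2 already has 6, which forces r2c6 = 5.
Column 6 already has 5, which forces r4c6 = 6.
Cage c has sum 5, so r5c2 = 2.
Cage f's pair has sum 4, which forces r5c5 = 3.
Column 6 now contains 3, so r5c6 = 1.
Cage c needs sum 5; hence r6c1 = 2.
Row 6 already has 3, so r6c2 = 1.
5 is placed in column 3; hence r6c3 = 6.
Column 4 already has 4, so r6c4 = 5.
Row 6 already has 5, so r6c5 = 4.
Cage m needs two cells with sum 3, so r1c5 = 1.
Column 6 already has 1; hence r1c6 = 2.
Cage j's pair has sum 5, which forces r2c4 = 3.
Column 5 already has 3, which forces r2c5 = 2.
Cage d needs sum 15, which forces r3c5 = 6.
6 is placed in column 6; hence r3c6 = 4.
6 is placed in row 4, so r4c5 = 5.
2 is placed in row 2, which forces r2c3 = 1.
4 is placed in row 3, leaving r3c1 = 1.
Cage p's pair has sum 8; hence r3c2 = 5.
Row 3 now contains 1, leaving r3c4 = 2.
Cage h's pair has sum 5, leaving r4c1 = 4.
Row 4 now contains 5; hence r4c2 = 3.
Row 4 already has 3; hence r4c3 = 2.
2 is placed in column 4, which forces r4c4 = 1.
Row 3 now contains 2, so r3c3 = 3.
Completed grid: 3 6 5 4 1 2 / 6 4 1 3 2 5 / 1 5 3 2 6 4 / 4 3 2 1 5 6 / 5 2 4 6 3 1 / 2 1 6 5 4 3.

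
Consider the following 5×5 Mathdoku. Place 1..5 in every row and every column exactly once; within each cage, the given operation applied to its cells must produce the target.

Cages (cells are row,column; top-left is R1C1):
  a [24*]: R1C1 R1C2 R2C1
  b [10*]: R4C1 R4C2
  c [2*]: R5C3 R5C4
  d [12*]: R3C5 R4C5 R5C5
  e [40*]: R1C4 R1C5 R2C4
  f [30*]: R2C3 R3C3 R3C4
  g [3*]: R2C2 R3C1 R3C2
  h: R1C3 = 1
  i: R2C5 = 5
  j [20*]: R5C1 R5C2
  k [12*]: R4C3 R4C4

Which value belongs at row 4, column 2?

2

Cage h is a single given cell, which forces R1C3 = 1.
The 3 cells of cage g must have product 3, leaving R2C2 = 1.
I is a freebie, which forces R2C5 = 5.
The 3 cells of cage g must have product 3, so R3C1 = 1.
The 3 cells of cage g must have product 3; hence R3C2 = 3.
Row 3 now contains 3, so R3C5 = 4.
Column 3 now contains 1, which forces R5C3 = 2.
Row 5 now contains 2; hence R5C4 = 1.
Row 5 now contains 1; hence R5C5 = 3.
The 3 cells of cage e must have product 40, leaving R1C4 = 5.
Column 5 already has 4; hence R1C5 = 2.
Column 3 now contains 2, which forces R2C3 = 3.
Cage e has product 40, which forces R2C4 = 4.
Column 3 now contains 2, so R3C3 = 5.
Cage f has product 30, so R3C4 = 2.
Column 3 now contains 3, leaving R4C3 = 4.
4 is placed in column 4, which forces R4C4 = 3.
Column 5 now contains 3, so R4C5 = 1.
Cage a needs product 24, so R1C1 = 3.
2 is placed in row 1; hence R1C2 = 4.
Row 2 already has 4, which forces R2C1 = 2.
Column 1 now contains 2; hence R4C1 = 5.
5 is placed in row 4; hence R4C2 = 2.
Column 1 already has 5, which forces R5C1 = 4.
Column 2 now contains 4, so R5C2 = 5.
Filled in: 3 4 1 5 2 / 2 1 3 4 5 / 1 3 5 2 4 / 5 2 4 3 1 / 4 5 2 1 3.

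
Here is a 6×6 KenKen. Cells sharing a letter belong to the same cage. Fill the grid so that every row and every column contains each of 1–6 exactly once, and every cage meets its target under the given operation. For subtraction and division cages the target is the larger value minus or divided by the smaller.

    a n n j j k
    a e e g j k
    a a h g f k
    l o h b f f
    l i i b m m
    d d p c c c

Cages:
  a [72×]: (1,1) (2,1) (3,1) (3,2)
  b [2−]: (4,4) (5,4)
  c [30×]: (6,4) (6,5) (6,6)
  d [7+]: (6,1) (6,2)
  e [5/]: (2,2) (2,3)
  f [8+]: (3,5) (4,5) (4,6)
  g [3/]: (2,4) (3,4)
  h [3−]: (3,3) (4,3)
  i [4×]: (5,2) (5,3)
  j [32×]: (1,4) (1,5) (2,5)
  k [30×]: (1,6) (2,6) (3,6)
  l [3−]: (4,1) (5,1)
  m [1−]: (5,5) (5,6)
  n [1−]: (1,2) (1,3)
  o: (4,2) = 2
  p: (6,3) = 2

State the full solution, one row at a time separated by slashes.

Cage j needs product 32; hence (1,4) = 4.
Cage j needs product 32, which forces (1,5) = 2.
Cage j needs product 32, which forces (2,5) = 4.
Cage o is given, so (4,2) = 2.
P is a freebie; hence (6,3) = 2.
In row 3, 5 can only go at (3,6), so (3,6) = 5.
The only place for 5 in column 1 is (4,1).
Cage l needs two cells with difference 3, leaving (5,1) = 2.
In row 3, 2 can only go at (3,4), so (3,4) = 2.
Cage g needs two cells with quotient 3, leaving (2,4) = 6.
The only place for 1 in row 1 is (1,1).
1 is placed in column 1; hence (2,1) = 3.
In row 1, 3 can only go at (1,6), so (1,6) = 3.
The 3 cells of cage k must have product 30; hence (2,6) = 2.
In row 5, 6 can only go at (5,6), so (5,6) = 6.
Cage m needs two cells with difference 1, leaving (5,5) = 5.
The 3 cells of cage c must have product 30, leaving (6,4) = 5.
The 3 cells of cage c must have product 30; hence (6,5) = 6.
6 is placed in column 6, which forces (6,6) = 1.
Column 6 already has 1, which forces (4,6) = 4.
Row 6 already has 6, leaving (6,1) = 4.
Row 6 now contains 1, which forces (6,2) = 3.
4 is placed in column 1, so (3,1) = 6.
Cage a has product 72, leaving (3,2) = 4.
Row 3 now contains 4; hence (3,3) = 3.
3 is placed in row 3, leaving (3,5) = 1.
Column 5 already has 1, leaving (4,5) = 3.
4 is placed in column 2; hence (5,2) = 1.
1 is placed in row 5, which forces (5,3) = 4.
1 is placed in row 5; hence (5,4) = 3.
1 is placed in column 2, leaving (2,2) = 5.
Cage e's pair has quotient 5; hence (2,3) = 1.
The two cells of cage h must have difference 3, so (4,3) = 6.
Row 4 now contains 3, so (4,4) = 1.
Column 2 already has 5, so (1,2) = 6.
Column 3 now contains 6, leaving (1,3) = 5.

1 6 5 4 2 3 / 3 5 1 6 4 2 / 6 4 3 2 1 5 / 5 2 6 1 3 4 / 2 1 4 3 5 6 / 4 3 2 5 6 1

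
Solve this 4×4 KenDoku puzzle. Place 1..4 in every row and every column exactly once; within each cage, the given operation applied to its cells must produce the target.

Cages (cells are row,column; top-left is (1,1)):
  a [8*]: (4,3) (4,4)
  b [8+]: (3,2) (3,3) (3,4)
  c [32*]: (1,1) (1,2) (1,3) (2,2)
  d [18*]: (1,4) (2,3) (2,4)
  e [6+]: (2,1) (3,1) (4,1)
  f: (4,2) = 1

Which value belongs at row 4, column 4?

4

Cage d has product 18, leaving (1,4) = 3.
Cage c needs product 32, leaving (2,2) = 4.
The 3 cells of cage d must have product 18, so (2,3) = 3.
Cage d has product 18, leaving (2,4) = 2.
Cage f is given; hence (4,2) = 1.
Column 4 already has 2; hence (4,4) = 4.
Column 2 now contains 1; hence (1,2) = 2.
2 is placed in row 2, so (2,1) = 1.
Column 2 now contains 1, leaving (3,2) = 3.
Cage b needs sum 8, leaving (3,3) = 4.
Column 4 now contains 4, so (3,4) = 1.
Row 4 now contains 4; hence (4,3) = 2.
Column 1 now contains 1, which forces (1,1) = 4.
Column 3 already has 4, which forces (1,3) = 1.
Row 3 now contains 3, so (3,1) = 2.
Row 4 already has 2; hence (4,1) = 3.
Completed grid: 4 2 1 3 / 1 4 3 2 / 2 3 4 1 / 3 1 2 4.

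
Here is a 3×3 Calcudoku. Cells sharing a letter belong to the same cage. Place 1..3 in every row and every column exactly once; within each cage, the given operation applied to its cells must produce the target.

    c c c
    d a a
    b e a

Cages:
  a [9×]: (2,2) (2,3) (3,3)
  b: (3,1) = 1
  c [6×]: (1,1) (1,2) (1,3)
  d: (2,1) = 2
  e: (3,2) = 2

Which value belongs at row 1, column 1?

D is a freebie, so (2,1) = 2.
Cage a has product 9, leaving (2,2) = 3.
The 3 cells of cage a must have product 9; hence (2,3) = 1.
Cage b is a single given cell, which forces (3,1) = 1.
Cage e is a single given cell, leaving (3,2) = 2.
Cage a has product 9, leaving (3,3) = 3.
1 is placed in column 1; hence (1,1) = 3.
Column 2 already has 2; hence (1,2) = 1.
Column 3 now contains 3; hence (1,3) = 2.
Filled in: 3 1 2 / 2 3 1 / 1 2 3.

3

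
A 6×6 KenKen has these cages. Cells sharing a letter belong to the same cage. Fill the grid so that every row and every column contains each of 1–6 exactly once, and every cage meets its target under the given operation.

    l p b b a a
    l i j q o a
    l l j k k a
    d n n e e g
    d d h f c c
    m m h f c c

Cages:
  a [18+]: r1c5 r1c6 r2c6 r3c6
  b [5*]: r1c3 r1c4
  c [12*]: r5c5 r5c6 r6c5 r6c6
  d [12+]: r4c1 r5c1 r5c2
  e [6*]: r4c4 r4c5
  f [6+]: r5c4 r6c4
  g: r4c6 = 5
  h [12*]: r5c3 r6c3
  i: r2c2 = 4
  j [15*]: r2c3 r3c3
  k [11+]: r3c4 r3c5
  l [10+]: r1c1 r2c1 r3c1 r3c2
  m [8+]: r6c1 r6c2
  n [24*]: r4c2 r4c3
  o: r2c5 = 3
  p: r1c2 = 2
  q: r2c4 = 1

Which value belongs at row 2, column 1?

2

Cage p is given; hence r1c2 = 2.
Cage i is given, leaving r2c2 = 4.
Q is a freebie, so r2c4 = 1.
O is a freebie, which forces r2c5 = 3.
Column 2 already has 4, leaving r4c2 = 6.
Row 4 already has 6; hence r4c3 = 4.
G is a freebie, so r4c6 = 5.
The two cells of cage b must have product 5; hence r1c3 = 1.
1 is placed in column 4; hence r1c4 = 5.
Row 1 now contains 5, which forces r1c5 = 6.
Row 2 already has 3, leaving r2c3 = 5.
Cage j needs two cells with product 15; hence r3c3 = 3.
5 is placed in column 4, which forces r3c4 = 6.
Column 5 already has 6; hence r3c5 = 5.
Cage e's pair has product 6, so r4c4 = 3.
Cage e needs two cells with product 6, so r4c5 = 2.
The 4 cells of cage l must have sum 10; hence r1c1 = 3.
The 4 cells of cage a must have sum 18, leaving r1c6 = 4.
Cage l needs sum 10, so r2c1 = 2.
Cage a has sum 18, which forces r2c6 = 6.
Cage l has sum 10, leaving r3c1 = 4.
Row 3 already has 3, which forces r3c2 = 1.
The 4 cells of cage a must have sum 18, so r3c6 = 2.
Row 4 already has 3, leaving r4c1 = 1.
Cage d needs sum 12, which forces r5c1 = 6.
Cage d needs sum 12, which forces r5c2 = 5.
Row 5 already has 6, which forces r5c3 = 2.
Row 5 already has 2, leaving r5c4 = 4.
4 is placed in row 5; hence r5c5 = 1.
1 is placed in row 5, so r5c6 = 3.
Column 1 now contains 3, so r6c1 = 5.
5 is placed in column 2, leaving r6c2 = 3.
Column 3 now contains 2, leaving r6c3 = 6.
Column 4 already has 4, which forces r6c4 = 2.
1 is placed in column 5, so r6c5 = 4.
3 is placed in column 6, so r6c6 = 1.
Filled in: 3 2 1 5 6 4 / 2 4 5 1 3 6 / 4 1 3 6 5 2 / 1 6 4 3 2 5 / 6 5 2 4 1 3 / 5 3 6 2 4 1.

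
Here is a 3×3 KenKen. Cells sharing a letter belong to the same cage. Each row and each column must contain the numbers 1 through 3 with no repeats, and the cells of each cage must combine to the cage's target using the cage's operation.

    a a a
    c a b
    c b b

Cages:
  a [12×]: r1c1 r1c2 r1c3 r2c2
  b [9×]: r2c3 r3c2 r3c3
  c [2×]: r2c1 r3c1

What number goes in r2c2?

The 4 cells of cage a must have product 12, leaving r2c2 = 2.
Cage b has product 9, leaving r2c3 = 3.
The 3 cells of cage b must have product 9, which forces r3c2 = 3.
Cage b needs product 9, which forces r3c3 = 1.
Cage a has product 12; hence r1c1 = 3.
Column 2 already has 3, which forces r1c2 = 1.
Column 3 already has 1, leaving r1c3 = 2.
2 is placed in row 2, so r2c1 = 1.
Row 3 already has 1, leaving r3c1 = 2.
The full grid is 3 1 2 / 1 2 3 / 2 3 1.

2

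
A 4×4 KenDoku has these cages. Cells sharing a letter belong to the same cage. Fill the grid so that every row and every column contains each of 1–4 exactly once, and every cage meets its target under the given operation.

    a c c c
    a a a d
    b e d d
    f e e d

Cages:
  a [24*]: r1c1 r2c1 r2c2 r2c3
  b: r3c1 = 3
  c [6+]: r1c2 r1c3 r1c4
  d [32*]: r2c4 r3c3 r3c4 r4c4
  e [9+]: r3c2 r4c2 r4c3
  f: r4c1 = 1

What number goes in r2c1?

2

Cage b is given; hence r3c1 = 3.
Cage d needs product 32, leaving r3c3 = 4.
Cage f is given; hence r4c1 = 1.
4 is placed in row 3, which forces r3c2 = 2.
2 is placed in row 3, so r3c4 = 1.
Cage e has sum 9, which forces r4c2 = 4.
The 3 cells of cage e must have sum 9, so r4c3 = 3.
Row 4 now contains 4, which forces r4c4 = 2.
Cage c has sum 6, so r1c2 = 1.
Cage c has sum 6, which forces r1c3 = 2.
2 is placed in column 4; hence r1c4 = 3.
The 4 cells of cage a must have product 24; hence r2c2 = 3.
3 is placed in column 3, which forces r2c3 = 1.
2 is placed in column 4, so r2c4 = 4.
Row 1 already has 2, which forces r1c1 = 4.
Row 2 already has 4, so r2c1 = 2.
The full grid is 4 1 2 3 / 2 3 1 4 / 3 2 4 1 / 1 4 3 2.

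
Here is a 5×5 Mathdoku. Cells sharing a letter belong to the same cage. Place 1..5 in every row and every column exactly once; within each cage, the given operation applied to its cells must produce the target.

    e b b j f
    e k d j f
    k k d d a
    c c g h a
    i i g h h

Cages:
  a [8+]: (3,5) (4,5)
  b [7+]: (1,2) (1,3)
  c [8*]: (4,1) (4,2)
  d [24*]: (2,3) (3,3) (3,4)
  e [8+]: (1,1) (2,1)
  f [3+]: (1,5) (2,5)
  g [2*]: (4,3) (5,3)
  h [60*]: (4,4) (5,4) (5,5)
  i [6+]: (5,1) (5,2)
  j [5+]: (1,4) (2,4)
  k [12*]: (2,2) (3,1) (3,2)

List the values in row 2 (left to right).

5 3 4 1 2

The only place for 5 in row 2 is (2,1).
Column 1 already has 5, so (1,1) = 3.
In row 1, 4 can only go at (1,4), so (1,4) = 4.
The two cells of cage j must have sum 5, so (2,4) = 1.
Row 2 already has 1; hence (2,5) = 2.
Cage h needs product 60, so (5,5) = 4.
2 is placed in column 5; hence (1,5) = 1.
Cage i needs two cells with sum 6, which forces (5,1) = 1.
The two cells of cage i must have sum 6, so (5,2) = 5.
1 is placed in row 5, which forces (5,3) = 2.
5 is placed in row 5, which forces (5,4) = 3.
5 is placed in column 2, which forces (1,2) = 2.
2 is placed in column 3, which forces (1,3) = 5.
The 3 cells of cage k must have product 12, so (2,2) = 3.
Row 2 now contains 3; hence (2,3) = 4.
Column 1 already has 1; hence (3,1) = 4.
Cage k needs product 12; hence (3,2) = 1.
Column 3 already has 4, which forces (3,3) = 3.
3 is placed in column 4, which forces (3,4) = 2.
3 is placed in row 3, leaving (3,5) = 5.
Column 1 now contains 4, which forces (4,1) = 2.
2 is placed in column 2, which forces (4,2) = 4.
2 is placed in column 3, which forces (4,3) = 1.
3 is placed in column 4, leaving (4,4) = 5.
Column 5 already has 5; hence (4,5) = 3.
The full grid is 3 2 5 4 1 / 5 3 4 1 2 / 4 1 3 2 5 / 2 4 1 5 3 / 1 5 2 3 4.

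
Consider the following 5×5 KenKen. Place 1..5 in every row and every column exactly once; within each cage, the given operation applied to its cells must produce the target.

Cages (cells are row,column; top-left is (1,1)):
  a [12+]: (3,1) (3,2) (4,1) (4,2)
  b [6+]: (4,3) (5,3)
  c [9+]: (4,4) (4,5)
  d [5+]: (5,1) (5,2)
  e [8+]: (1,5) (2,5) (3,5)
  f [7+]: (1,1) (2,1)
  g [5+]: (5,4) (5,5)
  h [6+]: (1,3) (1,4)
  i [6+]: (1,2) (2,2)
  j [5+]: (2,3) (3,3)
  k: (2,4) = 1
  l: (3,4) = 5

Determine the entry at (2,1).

2

K is a freebie; hence (2,4) = 1.
Cage l is given, so (3,4) = 5.
Column 4 already has 5, which forces (4,4) = 4.
Row 4 now contains 4, leaving (4,5) = 5.
Cage h needs two cells with sum 6, so (1,3) = 4.
Column 4 now contains 4, which forces (1,4) = 2.
4 is placed in column 3; hence (5,3) = 5.
Column 4 now contains 2, which forces (5,4) = 3.
Row 5 already has 3, leaving (5,5) = 2.
Row 1 already has 2, so (1,2) = 1.
1 is placed in row 1, so (1,5) = 3.
The two cells of cage i must have sum 6, leaving (2,2) = 5.
3 is placed in column 5; hence (2,5) = 4.
Column 5 now contains 4, leaving (3,5) = 1.
The two cells of cage b must have sum 6, which forces (4,3) = 1.
Column 2 already has 1; hence (5,2) = 4.
Row 1 now contains 3, so (1,1) = 5.
Row 2 now contains 4, which forces (2,1) = 2.
Row 2 already has 2, which forces (2,3) = 3.
Cage a has sum 12, which forces (3,1) = 4.
Column 2 already has 4, leaving (3,2) = 3.
3 is placed in column 3; hence (3,3) = 2.
Cage a has sum 12, which forces (4,1) = 3.
Cage a has sum 12, leaving (4,2) = 2.
Row 5 now contains 4, so (5,1) = 1.
Completed grid: 5 1 4 2 3 / 2 5 3 1 4 / 4 3 2 5 1 / 3 2 1 4 5 / 1 4 5 3 2.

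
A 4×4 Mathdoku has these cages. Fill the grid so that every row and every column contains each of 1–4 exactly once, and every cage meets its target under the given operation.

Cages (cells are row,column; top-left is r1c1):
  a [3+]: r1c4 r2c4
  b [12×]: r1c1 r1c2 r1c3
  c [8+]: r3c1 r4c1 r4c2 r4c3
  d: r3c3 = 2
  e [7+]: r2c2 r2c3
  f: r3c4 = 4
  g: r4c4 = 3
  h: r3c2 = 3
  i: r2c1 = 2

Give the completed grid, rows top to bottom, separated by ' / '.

3 1 4 2 / 2 4 3 1 / 1 3 2 4 / 4 2 1 3

Cage i is a single given cell, which forces r2c1 = 2.
Row 2 already has 2, so r2c4 = 1.
2 is placed in column 1, so r3c1 = 1.
H is a freebie; hence r3c2 = 3.
Cage d is given, which forces r3c3 = 2.
Cage f is given; hence r3c4 = 4.
G is a freebie; hence r4c4 = 3.
1 is placed in column 4, leaving r1c4 = 2.
Column 2 now contains 3, which forces r2c2 = 4.
The two cells of cage e must have sum 7; hence r2c3 = 3.
3 is placed in row 4, which forces r4c1 = 4.
Cage c needs sum 8, leaving r4c2 = 2.
Cage c has sum 8, leaving r4c3 = 1.
Column 1 already has 4, leaving r1c1 = 3.
Column 2 already has 4, leaving r1c2 = 1.
Column 3 already has 1, which forces r1c3 = 4.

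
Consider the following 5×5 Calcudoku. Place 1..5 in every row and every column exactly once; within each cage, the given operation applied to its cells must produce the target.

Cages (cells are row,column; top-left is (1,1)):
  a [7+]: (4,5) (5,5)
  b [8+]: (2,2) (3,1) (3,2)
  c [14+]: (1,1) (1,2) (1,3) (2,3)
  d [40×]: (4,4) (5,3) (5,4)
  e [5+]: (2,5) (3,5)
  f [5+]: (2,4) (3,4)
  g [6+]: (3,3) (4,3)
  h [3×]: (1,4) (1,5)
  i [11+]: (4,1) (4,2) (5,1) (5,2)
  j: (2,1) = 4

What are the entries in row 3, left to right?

Cage j is given, which forces (2,1) = 4.
Cage c has sum 14; hence (2,3) = 3.
The only place for 5 in row 2 is (2,2).
Row 3 needs a 5, and only (3,3) is open for it.
Cage c needs sum 14, so (1,1) = 5.
Cage g needs two cells with sum 6, which forces (4,3) = 1.
In row 5, 1 can only go at (5,1), so (5,1) = 1.
Column 1 already has 1, so (3,1) = 2.
The 3 cells of cage b must have sum 8, which forces (3,2) = 1.
The 4 cells of cage i must have sum 11, leaving (4,1) = 3.
Cage i has sum 11, which forces (4,2) = 4.
The 4 cells of cage i must have sum 11; hence (5,2) = 3.
Column 2 now contains 4, so (1,2) = 2.
Cage c has sum 14, which forces (1,3) = 4.
Column 3 already has 4, which forces (5,3) = 2.
2 is placed in row 5, so (5,5) = 5.
The 3 cells of cage d must have product 40, so (4,4) = 5.
Column 5 already has 5; hence (4,5) = 2.
5 is placed in row 5, leaving (5,4) = 4.
Cage f's pair has sum 5, leaving (2,4) = 2.
Column 5 already has 2, so (2,5) = 1.
Column 4 now contains 4, leaving (3,4) = 3.
The two cells of cage e must have sum 5; hence (3,5) = 4.
Column 4 now contains 3, which forces (1,4) = 1.
Column 5 now contains 1, leaving (1,5) = 3.
Filled in: 5 2 4 1 3 / 4 5 3 2 1 / 2 1 5 3 4 / 3 4 1 5 2 / 1 3 2 4 5.

2 1 5 3 4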